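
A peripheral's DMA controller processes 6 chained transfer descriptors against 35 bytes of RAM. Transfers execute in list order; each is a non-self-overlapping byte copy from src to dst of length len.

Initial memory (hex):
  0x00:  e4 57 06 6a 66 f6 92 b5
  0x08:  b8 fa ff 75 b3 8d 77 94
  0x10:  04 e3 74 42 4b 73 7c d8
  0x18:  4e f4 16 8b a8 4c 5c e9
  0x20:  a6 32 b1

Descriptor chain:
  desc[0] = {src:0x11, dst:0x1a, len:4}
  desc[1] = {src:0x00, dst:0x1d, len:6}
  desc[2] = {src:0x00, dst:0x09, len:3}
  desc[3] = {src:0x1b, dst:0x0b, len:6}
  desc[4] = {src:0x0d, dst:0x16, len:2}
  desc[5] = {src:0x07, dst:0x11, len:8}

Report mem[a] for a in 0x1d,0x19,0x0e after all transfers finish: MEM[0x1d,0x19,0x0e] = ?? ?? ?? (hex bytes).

#0 dst[0x1a+4] := {0xe3,0x74,0x42,0x4b}
#1 dst[0x1d+6] := {0xe4,0x57,0x06,0x6a,0x66,0xf6}
#2 dst[0x09+3] := {0xe4,0x57,0x06}
#3 dst[0x0b+6] := {0x74,0x42,0xe4,0x57,0x06,0x6a}
#4 dst[0x16+2] := {0xe4,0x57}
#5 dst[0x11+8] := {0xb5,0xb8,0xe4,0x57,0x74,0x42,0xe4,0x57}
query mem[0x1d]=0xe4, mem[0x19]=0xf4, mem[0x0e]=0x57

MEM[0x1d,0x19,0x0e] = e4 f4 57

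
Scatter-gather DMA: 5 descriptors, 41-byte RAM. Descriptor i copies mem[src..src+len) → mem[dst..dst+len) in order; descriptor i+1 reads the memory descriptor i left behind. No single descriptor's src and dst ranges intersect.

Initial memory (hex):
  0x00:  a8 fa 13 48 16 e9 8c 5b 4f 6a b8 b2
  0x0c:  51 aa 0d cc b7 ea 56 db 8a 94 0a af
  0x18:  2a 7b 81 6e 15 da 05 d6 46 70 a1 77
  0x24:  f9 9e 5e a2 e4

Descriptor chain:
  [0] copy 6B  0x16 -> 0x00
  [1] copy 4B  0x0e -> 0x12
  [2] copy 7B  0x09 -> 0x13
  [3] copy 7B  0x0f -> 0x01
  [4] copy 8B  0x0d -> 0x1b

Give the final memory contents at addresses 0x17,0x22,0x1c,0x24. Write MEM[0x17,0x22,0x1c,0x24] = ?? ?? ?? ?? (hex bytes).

[0] 0x16->0x00 len=6 : 0a af 2a 7b 81 6e
[1] 0x0e->0x12 len=4 : 0d cc b7 ea
[2] 0x09->0x13 len=7 : 6a b8 b2 51 aa 0d cc
[3] 0x0f->0x01 len=7 : cc b7 ea 0d 6a b8 b2
[4] 0x0d->0x1b len=8 : aa 0d cc b7 ea 0d 6a b8
query mem[0x17]=0xaa, mem[0x22]=0xb8, mem[0x1c]=0x0d, mem[0x24]=0xf9

MEM[0x17,0x22,0x1c,0x24] = aa b8 0d f9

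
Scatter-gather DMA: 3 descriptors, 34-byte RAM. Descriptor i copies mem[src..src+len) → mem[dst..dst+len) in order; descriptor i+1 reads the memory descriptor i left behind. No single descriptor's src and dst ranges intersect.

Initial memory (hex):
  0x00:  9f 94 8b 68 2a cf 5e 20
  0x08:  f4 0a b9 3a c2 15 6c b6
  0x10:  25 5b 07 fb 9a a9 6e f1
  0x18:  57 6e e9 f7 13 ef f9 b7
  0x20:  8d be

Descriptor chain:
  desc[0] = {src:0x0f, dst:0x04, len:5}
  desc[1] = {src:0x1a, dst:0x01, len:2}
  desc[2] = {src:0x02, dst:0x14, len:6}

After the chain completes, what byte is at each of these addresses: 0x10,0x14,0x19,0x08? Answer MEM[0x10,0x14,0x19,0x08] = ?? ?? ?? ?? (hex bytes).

MEM[0x10,0x14,0x19,0x08] = 25 f7 07 fb

D0: mem[0x04..0x08] <- [b6 25 5b 07 fb]
D1: mem[0x01..0x02] <- [e9 f7]
D2: mem[0x14..0x19] <- [f7 68 b6 25 5b 07]
query mem[0x10]=0x25, mem[0x14]=0xf7, mem[0x19]=0x07, mem[0x08]=0xfb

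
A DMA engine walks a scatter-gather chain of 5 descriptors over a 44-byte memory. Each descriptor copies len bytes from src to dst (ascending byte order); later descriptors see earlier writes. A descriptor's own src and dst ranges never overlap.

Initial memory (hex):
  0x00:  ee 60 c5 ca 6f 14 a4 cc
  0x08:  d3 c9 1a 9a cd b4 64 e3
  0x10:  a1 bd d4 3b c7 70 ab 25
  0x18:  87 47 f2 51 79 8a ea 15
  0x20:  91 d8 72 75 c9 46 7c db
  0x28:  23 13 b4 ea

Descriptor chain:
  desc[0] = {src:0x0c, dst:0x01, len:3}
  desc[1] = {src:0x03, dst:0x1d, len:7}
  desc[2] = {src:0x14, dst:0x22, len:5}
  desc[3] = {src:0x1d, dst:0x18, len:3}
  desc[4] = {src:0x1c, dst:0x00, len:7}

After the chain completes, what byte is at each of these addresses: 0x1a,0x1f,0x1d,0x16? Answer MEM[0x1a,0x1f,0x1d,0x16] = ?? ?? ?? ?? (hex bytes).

[0] 0x0c->0x01 len=3 : cd b4 64
[1] 0x03->0x1d len=7 : 64 6f 14 a4 cc d3 c9
[2] 0x14->0x22 len=5 : c7 70 ab 25 87
[3] 0x1d->0x18 len=3 : 64 6f 14
[4] 0x1c->0x00 len=7 : 79 64 6f 14 a4 cc c7
query mem[0x1a]=0x14, mem[0x1f]=0x14, mem[0x1d]=0x64, mem[0x16]=0xab

MEM[0x1a,0x1f,0x1d,0x16] = 14 14 64 ab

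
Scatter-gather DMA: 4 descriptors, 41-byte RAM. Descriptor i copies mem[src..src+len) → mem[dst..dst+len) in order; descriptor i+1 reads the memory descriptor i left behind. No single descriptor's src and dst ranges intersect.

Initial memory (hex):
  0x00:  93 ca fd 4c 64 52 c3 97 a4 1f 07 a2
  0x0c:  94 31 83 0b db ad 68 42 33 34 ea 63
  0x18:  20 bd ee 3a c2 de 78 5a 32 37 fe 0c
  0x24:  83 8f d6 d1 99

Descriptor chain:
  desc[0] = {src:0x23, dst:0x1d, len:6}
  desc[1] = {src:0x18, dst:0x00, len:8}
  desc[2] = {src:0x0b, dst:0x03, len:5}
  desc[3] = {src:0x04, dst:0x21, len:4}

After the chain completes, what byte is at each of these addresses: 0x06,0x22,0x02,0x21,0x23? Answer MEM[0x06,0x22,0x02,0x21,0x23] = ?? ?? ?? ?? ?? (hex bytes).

D0: mem[0x1d..0x22] <- [0c 83 8f d6 d1 99]
D1: mem[0x00..0x07] <- [20 bd ee 3a c2 0c 83 8f]
D2: mem[0x03..0x07] <- [a2 94 31 83 0b]
D3: mem[0x21..0x24] <- [94 31 83 0b]
query mem[0x06]=0x83, mem[0x22]=0x31, mem[0x02]=0xee, mem[0x21]=0x94, mem[0x23]=0x83

MEM[0x06,0x22,0x02,0x21,0x23] = 83 31 ee 94 83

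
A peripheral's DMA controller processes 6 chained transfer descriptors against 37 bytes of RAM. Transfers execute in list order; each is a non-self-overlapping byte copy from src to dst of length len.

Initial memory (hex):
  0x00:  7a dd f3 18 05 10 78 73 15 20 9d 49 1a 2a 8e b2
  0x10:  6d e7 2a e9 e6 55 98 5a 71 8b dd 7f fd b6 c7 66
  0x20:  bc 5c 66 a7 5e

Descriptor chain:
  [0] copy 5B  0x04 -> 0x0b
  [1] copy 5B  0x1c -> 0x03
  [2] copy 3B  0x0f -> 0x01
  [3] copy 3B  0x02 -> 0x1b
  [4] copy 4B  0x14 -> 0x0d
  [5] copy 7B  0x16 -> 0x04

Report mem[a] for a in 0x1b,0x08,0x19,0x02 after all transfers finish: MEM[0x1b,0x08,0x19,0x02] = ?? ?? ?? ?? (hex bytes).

MEM[0x1b,0x08,0x19,0x02] = 6d dd 8b 6d

D0: mem[0x0b..0x0f] <- [05 10 78 73 15]
D1: mem[0x03..0x07] <- [fd b6 c7 66 bc]
D2: mem[0x01..0x03] <- [15 6d e7]
D3: mem[0x1b..0x1d] <- [6d e7 b6]
D4: mem[0x0d..0x10] <- [e6 55 98 5a]
D5: mem[0x04..0x0a] <- [98 5a 71 8b dd 6d e7]
query mem[0x1b]=0x6d, mem[0x08]=0xdd, mem[0x19]=0x8b, mem[0x02]=0x6d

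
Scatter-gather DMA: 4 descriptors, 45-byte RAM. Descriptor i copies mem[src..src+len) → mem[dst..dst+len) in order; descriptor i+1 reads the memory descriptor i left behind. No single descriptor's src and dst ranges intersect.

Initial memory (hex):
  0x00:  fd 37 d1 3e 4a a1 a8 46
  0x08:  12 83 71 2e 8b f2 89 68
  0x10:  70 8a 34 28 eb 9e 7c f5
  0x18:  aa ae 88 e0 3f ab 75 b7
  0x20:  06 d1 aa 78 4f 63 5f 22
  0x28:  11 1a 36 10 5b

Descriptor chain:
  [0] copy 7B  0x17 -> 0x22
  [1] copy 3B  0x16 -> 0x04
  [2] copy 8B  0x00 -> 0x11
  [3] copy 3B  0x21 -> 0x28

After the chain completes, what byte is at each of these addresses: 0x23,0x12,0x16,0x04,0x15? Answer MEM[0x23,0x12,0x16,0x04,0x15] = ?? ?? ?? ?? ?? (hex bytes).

MEM[0x23,0x12,0x16,0x04,0x15] = aa 37 f5 7c 7c

  after D0: wrote 7B at 0x22 = f5aaae88e03fab
  after D1: wrote 3B at 0x04 = 7cf5aa
  after D2: wrote 8B at 0x11 = fd37d13e7cf5aa46
  after D3: wrote 3B at 0x28 = d1f5aa
query mem[0x23]=0xaa, mem[0x12]=0x37, mem[0x16]=0xf5, mem[0x04]=0x7c, mem[0x15]=0x7c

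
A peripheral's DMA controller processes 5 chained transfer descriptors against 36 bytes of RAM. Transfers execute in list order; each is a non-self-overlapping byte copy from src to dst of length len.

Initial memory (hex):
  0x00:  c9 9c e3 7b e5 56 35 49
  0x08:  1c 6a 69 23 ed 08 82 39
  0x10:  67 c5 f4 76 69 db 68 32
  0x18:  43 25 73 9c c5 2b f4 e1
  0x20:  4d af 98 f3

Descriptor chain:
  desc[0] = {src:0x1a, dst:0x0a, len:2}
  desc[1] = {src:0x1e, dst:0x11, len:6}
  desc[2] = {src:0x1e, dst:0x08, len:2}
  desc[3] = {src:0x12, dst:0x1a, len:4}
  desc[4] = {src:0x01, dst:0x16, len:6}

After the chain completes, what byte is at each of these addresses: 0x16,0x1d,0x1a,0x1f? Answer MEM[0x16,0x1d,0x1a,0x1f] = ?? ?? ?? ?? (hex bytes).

MEM[0x16,0x1d,0x1a,0x1f] = 9c 98 56 e1

  after D0: wrote 2B at 0x0a = 739c
  after D1: wrote 6B at 0x11 = f4e14daf98f3
  after D2: wrote 2B at 0x08 = f4e1
  after D3: wrote 4B at 0x1a = e14daf98
  after D4: wrote 6B at 0x16 = 9ce37be55635
query mem[0x16]=0x9c, mem[0x1d]=0x98, mem[0x1a]=0x56, mem[0x1f]=0xe1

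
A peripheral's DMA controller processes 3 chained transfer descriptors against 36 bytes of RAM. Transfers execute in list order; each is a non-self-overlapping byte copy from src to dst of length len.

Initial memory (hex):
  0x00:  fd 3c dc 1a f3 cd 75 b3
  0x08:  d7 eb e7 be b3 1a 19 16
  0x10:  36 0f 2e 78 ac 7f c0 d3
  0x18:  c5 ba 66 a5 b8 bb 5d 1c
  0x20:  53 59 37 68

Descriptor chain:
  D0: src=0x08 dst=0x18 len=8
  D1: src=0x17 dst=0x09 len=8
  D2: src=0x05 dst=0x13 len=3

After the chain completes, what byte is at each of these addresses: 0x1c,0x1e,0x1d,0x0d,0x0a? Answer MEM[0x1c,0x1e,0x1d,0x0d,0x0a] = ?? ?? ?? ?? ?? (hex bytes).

  after D0: wrote 8B at 0x18 = d7ebe7beb31a1916
  after D1: wrote 8B at 0x09 = d3d7ebe7beb31a19
  after D2: wrote 3B at 0x13 = cd75b3
query mem[0x1c]=0xb3, mem[0x1e]=0x19, mem[0x1d]=0x1a, mem[0x0d]=0xbe, mem[0x0a]=0xd7

MEM[0x1c,0x1e,0x1d,0x0d,0x0a] = b3 19 1a be d7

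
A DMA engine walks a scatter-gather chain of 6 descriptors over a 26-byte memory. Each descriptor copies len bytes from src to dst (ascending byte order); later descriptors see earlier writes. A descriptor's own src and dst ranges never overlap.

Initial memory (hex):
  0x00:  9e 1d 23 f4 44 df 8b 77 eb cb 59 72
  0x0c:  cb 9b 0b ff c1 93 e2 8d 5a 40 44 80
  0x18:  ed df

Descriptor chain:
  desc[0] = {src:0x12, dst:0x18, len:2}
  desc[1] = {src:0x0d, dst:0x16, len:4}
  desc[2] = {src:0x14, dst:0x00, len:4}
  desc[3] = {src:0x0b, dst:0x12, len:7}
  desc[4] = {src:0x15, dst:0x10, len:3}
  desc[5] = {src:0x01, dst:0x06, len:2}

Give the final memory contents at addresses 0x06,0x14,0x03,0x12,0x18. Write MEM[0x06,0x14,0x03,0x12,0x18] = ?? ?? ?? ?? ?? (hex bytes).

MEM[0x06,0x14,0x03,0x12,0x18] = 40 9b 0b c1 93

D0: mem[0x18..0x19] <- [e2 8d]
D1: mem[0x16..0x19] <- [9b 0b ff c1]
D2: mem[0x00..0x03] <- [5a 40 9b 0b]
D3: mem[0x12..0x18] <- [72 cb 9b 0b ff c1 93]
D4: mem[0x10..0x12] <- [0b ff c1]
D5: mem[0x06..0x07] <- [40 9b]
query mem[0x06]=0x40, mem[0x14]=0x9b, mem[0x03]=0x0b, mem[0x12]=0xc1, mem[0x18]=0x93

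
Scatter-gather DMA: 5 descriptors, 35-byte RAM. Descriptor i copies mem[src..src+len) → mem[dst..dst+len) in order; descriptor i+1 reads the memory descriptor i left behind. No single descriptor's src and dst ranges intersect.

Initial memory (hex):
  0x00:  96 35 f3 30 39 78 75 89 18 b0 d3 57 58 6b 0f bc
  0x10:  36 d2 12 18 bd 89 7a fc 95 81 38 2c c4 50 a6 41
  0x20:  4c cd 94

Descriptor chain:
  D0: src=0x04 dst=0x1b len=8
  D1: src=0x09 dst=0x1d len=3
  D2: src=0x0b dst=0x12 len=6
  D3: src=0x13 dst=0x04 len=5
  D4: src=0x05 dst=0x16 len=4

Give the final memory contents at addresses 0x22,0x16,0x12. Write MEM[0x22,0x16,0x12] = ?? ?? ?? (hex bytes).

MEM[0x22,0x16,0x12] = 57 6b 57

  after D0: wrote 8B at 0x1b = 3978758918b0d357
  after D1: wrote 3B at 0x1d = b0d357
  after D2: wrote 6B at 0x12 = 57586b0fbc36
  after D3: wrote 5B at 0x04 = 586b0fbc36
  after D4: wrote 4B at 0x16 = 6b0fbc36
query mem[0x22]=0x57, mem[0x16]=0x6b, mem[0x12]=0x57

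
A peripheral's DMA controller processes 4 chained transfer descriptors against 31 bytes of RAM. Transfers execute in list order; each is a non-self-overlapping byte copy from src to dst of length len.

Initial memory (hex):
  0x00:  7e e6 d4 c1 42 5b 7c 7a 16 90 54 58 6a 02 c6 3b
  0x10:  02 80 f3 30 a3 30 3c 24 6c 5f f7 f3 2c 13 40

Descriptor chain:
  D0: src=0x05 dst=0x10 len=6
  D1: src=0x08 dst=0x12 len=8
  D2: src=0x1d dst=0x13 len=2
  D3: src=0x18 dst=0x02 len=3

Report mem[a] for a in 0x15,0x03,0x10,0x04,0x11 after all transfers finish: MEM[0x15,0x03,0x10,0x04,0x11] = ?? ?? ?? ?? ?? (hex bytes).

MEM[0x15,0x03,0x10,0x04,0x11] = 58 3b 5b f7 7c

[0] 0x05->0x10 len=6 : 5b 7c 7a 16 90 54
[1] 0x08->0x12 len=8 : 16 90 54 58 6a 02 c6 3b
[2] 0x1d->0x13 len=2 : 13 40
[3] 0x18->0x02 len=3 : c6 3b f7
query mem[0x15]=0x58, mem[0x03]=0x3b, mem[0x10]=0x5b, mem[0x04]=0xf7, mem[0x11]=0x7c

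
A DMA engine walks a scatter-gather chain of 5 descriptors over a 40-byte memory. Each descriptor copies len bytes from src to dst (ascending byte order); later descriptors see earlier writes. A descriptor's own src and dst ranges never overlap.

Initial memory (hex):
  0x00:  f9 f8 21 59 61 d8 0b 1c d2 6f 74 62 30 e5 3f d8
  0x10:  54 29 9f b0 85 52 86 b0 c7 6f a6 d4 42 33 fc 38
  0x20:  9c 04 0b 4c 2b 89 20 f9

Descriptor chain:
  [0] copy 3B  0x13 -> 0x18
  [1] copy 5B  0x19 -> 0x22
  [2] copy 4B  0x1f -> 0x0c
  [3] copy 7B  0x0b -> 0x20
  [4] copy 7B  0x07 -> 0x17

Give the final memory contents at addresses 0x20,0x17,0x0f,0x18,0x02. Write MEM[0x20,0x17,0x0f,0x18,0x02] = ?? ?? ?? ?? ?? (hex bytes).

#0 dst[0x18+3] := {0xb0,0x85,0x52}
#1 dst[0x22+5] := {0x85,0x52,0xd4,0x42,0x33}
#2 dst[0x0c+4] := {0x38,0x9c,0x04,0x85}
#3 dst[0x20+7] := {0x62,0x38,0x9c,0x04,0x85,0x54,0x29}
#4 dst[0x17+7] := {0x1c,0xd2,0x6f,0x74,0x62,0x38,0x9c}
query mem[0x20]=0x62, mem[0x17]=0x1c, mem[0x0f]=0x85, mem[0x18]=0xd2, mem[0x02]=0x21

MEM[0x20,0x17,0x0f,0x18,0x02] = 62 1c 85 d2 21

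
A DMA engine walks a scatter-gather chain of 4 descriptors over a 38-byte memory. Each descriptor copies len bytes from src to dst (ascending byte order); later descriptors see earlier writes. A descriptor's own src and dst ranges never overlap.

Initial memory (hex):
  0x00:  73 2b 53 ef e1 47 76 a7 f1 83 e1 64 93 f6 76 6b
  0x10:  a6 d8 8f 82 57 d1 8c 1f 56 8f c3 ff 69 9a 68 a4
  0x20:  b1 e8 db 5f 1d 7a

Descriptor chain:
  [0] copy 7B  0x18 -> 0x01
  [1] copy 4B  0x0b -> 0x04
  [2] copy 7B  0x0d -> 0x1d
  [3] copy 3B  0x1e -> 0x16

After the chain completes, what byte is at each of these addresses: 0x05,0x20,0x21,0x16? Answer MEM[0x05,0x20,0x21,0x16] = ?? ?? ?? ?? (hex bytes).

[0] 0x18->0x01 len=7 : 56 8f c3 ff 69 9a 68
[1] 0x0b->0x04 len=4 : 64 93 f6 76
[2] 0x0d->0x1d len=7 : f6 76 6b a6 d8 8f 82
[3] 0x1e->0x16 len=3 : 76 6b a6
query mem[0x05]=0x93, mem[0x20]=0xa6, mem[0x21]=0xd8, mem[0x16]=0x76

MEM[0x05,0x20,0x21,0x16] = 93 a6 d8 76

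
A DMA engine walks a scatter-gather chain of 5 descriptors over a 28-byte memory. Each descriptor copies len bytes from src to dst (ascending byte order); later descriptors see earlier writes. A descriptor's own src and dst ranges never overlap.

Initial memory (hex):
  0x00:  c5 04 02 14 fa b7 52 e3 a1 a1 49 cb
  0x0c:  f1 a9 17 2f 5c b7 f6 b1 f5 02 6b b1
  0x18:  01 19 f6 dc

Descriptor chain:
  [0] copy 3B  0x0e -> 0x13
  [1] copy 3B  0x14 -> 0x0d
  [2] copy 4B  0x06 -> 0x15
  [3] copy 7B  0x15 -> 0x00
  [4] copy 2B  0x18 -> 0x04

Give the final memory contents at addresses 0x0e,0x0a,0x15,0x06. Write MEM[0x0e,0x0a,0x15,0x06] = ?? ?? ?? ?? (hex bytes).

MEM[0x0e,0x0a,0x15,0x06] = 5c 49 52 dc

#0 dst[0x13+3] := {0x17,0x2f,0x5c}
#1 dst[0x0d+3] := {0x2f,0x5c,0x6b}
#2 dst[0x15+4] := {0x52,0xe3,0xa1,0xa1}
#3 dst[0x00+7] := {0x52,0xe3,0xa1,0xa1,0x19,0xf6,0xdc}
#4 dst[0x04+2] := {0xa1,0x19}
query mem[0x0e]=0x5c, mem[0x0a]=0x49, mem[0x15]=0x52, mem[0x06]=0xdc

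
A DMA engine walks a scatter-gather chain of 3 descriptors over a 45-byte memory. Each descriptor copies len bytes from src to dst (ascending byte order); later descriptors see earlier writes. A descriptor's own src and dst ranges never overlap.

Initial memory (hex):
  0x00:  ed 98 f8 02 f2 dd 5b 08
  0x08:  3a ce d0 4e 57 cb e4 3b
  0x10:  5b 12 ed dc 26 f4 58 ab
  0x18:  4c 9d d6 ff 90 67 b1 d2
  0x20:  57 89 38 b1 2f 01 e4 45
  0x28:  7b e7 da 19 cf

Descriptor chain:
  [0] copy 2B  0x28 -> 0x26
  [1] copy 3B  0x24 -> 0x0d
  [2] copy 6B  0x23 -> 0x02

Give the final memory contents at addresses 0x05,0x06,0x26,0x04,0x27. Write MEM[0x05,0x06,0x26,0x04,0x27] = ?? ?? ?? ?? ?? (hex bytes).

MEM[0x05,0x06,0x26,0x04,0x27] = 7b e7 7b 01 e7

#0 dst[0x26+2] := {0x7b,0xe7}
#1 dst[0x0d+3] := {0x2f,0x01,0x7b}
#2 dst[0x02+6] := {0xb1,0x2f,0x01,0x7b,0xe7,0x7b}
query mem[0x05]=0x7b, mem[0x06]=0xe7, mem[0x26]=0x7b, mem[0x04]=0x01, mem[0x27]=0xe7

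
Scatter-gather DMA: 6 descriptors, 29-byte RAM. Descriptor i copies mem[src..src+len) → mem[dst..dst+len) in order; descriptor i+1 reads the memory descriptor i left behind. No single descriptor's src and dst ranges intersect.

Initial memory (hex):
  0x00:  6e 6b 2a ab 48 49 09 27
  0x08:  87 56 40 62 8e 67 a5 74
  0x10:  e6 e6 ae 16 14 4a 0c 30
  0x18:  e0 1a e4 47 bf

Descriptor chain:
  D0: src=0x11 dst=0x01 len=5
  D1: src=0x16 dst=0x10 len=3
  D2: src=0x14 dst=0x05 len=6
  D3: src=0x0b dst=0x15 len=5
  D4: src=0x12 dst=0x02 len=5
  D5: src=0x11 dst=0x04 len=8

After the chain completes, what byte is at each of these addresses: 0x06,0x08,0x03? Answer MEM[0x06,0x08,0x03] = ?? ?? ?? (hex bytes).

#0 dst[0x01+5] := {0xe6,0xae,0x16,0x14,0x4a}
#1 dst[0x10+3] := {0x0c,0x30,0xe0}
#2 dst[0x05+6] := {0x14,0x4a,0x0c,0x30,0xe0,0x1a}
#3 dst[0x15+5] := {0x62,0x8e,0x67,0xa5,0x74}
#4 dst[0x02+5] := {0xe0,0x16,0x14,0x62,0x8e}
#5 dst[0x04+8] := {0x30,0xe0,0x16,0x14,0x62,0x8e,0x67,0xa5}
query mem[0x06]=0x16, mem[0x08]=0x62, mem[0x03]=0x16

MEM[0x06,0x08,0x03] = 16 62 16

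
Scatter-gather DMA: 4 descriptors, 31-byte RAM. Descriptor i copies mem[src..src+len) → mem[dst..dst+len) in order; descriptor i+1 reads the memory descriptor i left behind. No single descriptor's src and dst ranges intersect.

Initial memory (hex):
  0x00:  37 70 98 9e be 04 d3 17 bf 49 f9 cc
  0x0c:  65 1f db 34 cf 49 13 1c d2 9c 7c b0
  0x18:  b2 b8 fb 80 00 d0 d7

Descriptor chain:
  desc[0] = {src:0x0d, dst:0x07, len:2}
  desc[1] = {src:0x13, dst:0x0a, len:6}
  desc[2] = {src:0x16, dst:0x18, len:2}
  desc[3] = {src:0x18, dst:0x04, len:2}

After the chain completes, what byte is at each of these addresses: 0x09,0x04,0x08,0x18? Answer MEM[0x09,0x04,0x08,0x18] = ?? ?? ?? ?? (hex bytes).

MEM[0x09,0x04,0x08,0x18] = 49 7c db 7c

#0 dst[0x07+2] := {0x1f,0xdb}
#1 dst[0x0a+6] := {0x1c,0xd2,0x9c,0x7c,0xb0,0xb2}
#2 dst[0x18+2] := {0x7c,0xb0}
#3 dst[0x04+2] := {0x7c,0xb0}
query mem[0x09]=0x49, mem[0x04]=0x7c, mem[0x08]=0xdb, mem[0x18]=0x7c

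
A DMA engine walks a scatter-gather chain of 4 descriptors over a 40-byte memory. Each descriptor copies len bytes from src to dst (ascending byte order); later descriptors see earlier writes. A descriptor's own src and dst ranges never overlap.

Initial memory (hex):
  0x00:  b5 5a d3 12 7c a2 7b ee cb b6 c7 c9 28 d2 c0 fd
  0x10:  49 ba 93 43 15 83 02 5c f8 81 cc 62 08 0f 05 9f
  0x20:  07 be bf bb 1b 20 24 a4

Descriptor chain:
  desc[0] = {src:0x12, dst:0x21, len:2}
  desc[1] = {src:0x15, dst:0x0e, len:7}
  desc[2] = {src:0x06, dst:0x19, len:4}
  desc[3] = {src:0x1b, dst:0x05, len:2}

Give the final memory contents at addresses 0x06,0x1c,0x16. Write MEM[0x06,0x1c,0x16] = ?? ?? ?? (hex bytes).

MEM[0x06,0x1c,0x16] = b6 b6 02

#0 dst[0x21+2] := {0x93,0x43}
#1 dst[0x0e+7] := {0x83,0x02,0x5c,0xf8,0x81,0xcc,0x62}
#2 dst[0x19+4] := {0x7b,0xee,0xcb,0xb6}
#3 dst[0x05+2] := {0xcb,0xb6}
query mem[0x06]=0xb6, mem[0x1c]=0xb6, mem[0x16]=0x02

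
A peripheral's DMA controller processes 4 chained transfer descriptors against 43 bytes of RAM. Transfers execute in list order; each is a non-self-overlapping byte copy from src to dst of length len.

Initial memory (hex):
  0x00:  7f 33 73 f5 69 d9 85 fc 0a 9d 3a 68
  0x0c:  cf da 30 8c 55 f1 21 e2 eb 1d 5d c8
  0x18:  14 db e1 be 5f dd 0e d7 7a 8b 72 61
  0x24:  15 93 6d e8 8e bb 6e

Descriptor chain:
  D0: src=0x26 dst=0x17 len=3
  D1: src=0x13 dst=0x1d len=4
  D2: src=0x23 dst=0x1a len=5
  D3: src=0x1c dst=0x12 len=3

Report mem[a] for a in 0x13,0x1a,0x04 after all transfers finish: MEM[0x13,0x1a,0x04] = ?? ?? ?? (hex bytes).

MEM[0x13,0x1a,0x04] = 6d 61 69

D0: mem[0x17..0x19] <- [6d e8 8e]
D1: mem[0x1d..0x20] <- [e2 eb 1d 5d]
D2: mem[0x1a..0x1e] <- [61 15 93 6d e8]
D3: mem[0x12..0x14] <- [93 6d e8]
query mem[0x13]=0x6d, mem[0x1a]=0x61, mem[0x04]=0x69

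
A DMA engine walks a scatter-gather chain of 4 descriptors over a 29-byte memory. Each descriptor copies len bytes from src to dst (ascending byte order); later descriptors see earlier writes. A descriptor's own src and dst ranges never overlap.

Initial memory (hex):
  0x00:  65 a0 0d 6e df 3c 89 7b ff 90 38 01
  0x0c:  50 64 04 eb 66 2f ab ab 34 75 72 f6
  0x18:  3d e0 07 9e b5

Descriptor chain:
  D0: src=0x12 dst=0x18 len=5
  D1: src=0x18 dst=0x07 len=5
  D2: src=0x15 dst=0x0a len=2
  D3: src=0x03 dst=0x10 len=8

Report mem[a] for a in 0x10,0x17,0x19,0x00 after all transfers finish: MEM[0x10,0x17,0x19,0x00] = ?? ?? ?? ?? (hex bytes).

#0 dst[0x18+5] := {0xab,0xab,0x34,0x75,0x72}
#1 dst[0x07+5] := {0xab,0xab,0x34,0x75,0x72}
#2 dst[0x0a+2] := {0x75,0x72}
#3 dst[0x10+8] := {0x6e,0xdf,0x3c,0x89,0xab,0xab,0x34,0x75}
query mem[0x10]=0x6e, mem[0x17]=0x75, mem[0x19]=0xab, mem[0x00]=0x65

MEM[0x10,0x17,0x19,0x00] = 6e 75 ab 65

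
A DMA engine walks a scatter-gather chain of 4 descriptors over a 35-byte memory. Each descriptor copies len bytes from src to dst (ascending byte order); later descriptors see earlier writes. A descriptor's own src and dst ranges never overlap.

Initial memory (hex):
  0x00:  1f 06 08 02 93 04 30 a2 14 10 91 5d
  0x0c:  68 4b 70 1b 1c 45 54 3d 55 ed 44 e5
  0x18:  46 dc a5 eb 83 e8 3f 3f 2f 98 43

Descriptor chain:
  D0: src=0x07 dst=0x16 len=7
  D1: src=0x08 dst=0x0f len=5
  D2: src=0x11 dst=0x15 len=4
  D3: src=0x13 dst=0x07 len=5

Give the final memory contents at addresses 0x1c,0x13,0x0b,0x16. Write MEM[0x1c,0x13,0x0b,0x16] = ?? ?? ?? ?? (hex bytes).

#0 dst[0x16+7] := {0xa2,0x14,0x10,0x91,0x5d,0x68,0x4b}
#1 dst[0x0f+5] := {0x14,0x10,0x91,0x5d,0x68}
#2 dst[0x15+4] := {0x91,0x5d,0x68,0x55}
#3 dst[0x07+5] := {0x68,0x55,0x91,0x5d,0x68}
query mem[0x1c]=0x4b, mem[0x13]=0x68, mem[0x0b]=0x68, mem[0x16]=0x5d

MEM[0x1c,0x13,0x0b,0x16] = 4b 68 68 5d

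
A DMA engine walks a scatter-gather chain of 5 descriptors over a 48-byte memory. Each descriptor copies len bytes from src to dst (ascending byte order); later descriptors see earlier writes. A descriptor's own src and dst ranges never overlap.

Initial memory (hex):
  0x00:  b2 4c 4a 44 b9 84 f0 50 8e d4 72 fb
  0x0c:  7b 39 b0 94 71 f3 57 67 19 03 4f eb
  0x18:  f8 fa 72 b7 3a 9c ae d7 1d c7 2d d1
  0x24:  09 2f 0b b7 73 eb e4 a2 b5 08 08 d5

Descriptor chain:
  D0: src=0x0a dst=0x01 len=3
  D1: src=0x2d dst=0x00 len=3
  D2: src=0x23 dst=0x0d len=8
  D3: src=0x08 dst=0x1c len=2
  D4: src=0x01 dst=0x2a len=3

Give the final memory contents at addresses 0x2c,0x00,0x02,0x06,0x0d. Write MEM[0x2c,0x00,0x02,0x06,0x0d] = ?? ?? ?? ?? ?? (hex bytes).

[0] 0x0a->0x01 len=3 : 72 fb 7b
[1] 0x2d->0x00 len=3 : 08 08 d5
[2] 0x23->0x0d len=8 : d1 09 2f 0b b7 73 eb e4
[3] 0x08->0x1c len=2 : 8e d4
[4] 0x01->0x2a len=3 : 08 d5 7b
query mem[0x2c]=0x7b, mem[0x00]=0x08, mem[0x02]=0xd5, mem[0x06]=0xf0, mem[0x0d]=0xd1

MEM[0x2c,0x00,0x02,0x06,0x0d] = 7b 08 d5 f0 d1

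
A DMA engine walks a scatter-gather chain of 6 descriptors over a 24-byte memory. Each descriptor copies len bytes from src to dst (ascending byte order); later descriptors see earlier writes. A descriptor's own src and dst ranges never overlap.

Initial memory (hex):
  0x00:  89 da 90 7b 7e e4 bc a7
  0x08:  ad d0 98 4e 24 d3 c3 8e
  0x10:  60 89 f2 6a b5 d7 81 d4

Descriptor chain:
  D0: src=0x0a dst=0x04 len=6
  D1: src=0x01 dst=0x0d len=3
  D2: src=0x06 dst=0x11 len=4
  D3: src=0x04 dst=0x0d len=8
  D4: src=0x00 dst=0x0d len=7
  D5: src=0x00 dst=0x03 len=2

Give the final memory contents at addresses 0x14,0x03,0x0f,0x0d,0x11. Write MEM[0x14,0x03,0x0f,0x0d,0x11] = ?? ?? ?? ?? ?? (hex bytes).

#0 dst[0x04+6] := {0x98,0x4e,0x24,0xd3,0xc3,0x8e}
#1 dst[0x0d+3] := {0xda,0x90,0x7b}
#2 dst[0x11+4] := {0x24,0xd3,0xc3,0x8e}
#3 dst[0x0d+8] := {0x98,0x4e,0x24,0xd3,0xc3,0x8e,0x98,0x4e}
#4 dst[0x0d+7] := {0x89,0xda,0x90,0x7b,0x98,0x4e,0x24}
#5 dst[0x03+2] := {0x89,0xda}
query mem[0x14]=0x4e, mem[0x03]=0x89, mem[0x0f]=0x90, mem[0x0d]=0x89, mem[0x11]=0x98

MEM[0x14,0x03,0x0f,0x0d,0x11] = 4e 89 90 89 98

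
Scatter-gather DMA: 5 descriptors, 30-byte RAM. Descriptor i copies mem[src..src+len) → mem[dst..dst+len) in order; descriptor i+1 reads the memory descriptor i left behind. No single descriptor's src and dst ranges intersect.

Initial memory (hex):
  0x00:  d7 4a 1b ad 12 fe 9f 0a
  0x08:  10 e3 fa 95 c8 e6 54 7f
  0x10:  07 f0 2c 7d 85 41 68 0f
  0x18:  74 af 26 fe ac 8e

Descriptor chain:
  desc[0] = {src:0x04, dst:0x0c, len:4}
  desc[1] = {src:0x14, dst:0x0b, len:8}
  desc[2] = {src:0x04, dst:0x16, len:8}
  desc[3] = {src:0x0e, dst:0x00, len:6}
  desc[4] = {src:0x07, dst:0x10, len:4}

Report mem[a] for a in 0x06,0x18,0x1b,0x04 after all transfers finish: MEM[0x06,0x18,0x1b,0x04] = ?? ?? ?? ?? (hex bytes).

MEM[0x06,0x18,0x1b,0x04] = 9f 9f e3 fe

D0: mem[0x0c..0x0f] <- [12 fe 9f 0a]
D1: mem[0x0b..0x12] <- [85 41 68 0f 74 af 26 fe]
D2: mem[0x16..0x1d] <- [12 fe 9f 0a 10 e3 fa 85]
D3: mem[0x00..0x05] <- [0f 74 af 26 fe 7d]
D4: mem[0x10..0x13] <- [0a 10 e3 fa]
query mem[0x06]=0x9f, mem[0x18]=0x9f, mem[0x1b]=0xe3, mem[0x04]=0xfe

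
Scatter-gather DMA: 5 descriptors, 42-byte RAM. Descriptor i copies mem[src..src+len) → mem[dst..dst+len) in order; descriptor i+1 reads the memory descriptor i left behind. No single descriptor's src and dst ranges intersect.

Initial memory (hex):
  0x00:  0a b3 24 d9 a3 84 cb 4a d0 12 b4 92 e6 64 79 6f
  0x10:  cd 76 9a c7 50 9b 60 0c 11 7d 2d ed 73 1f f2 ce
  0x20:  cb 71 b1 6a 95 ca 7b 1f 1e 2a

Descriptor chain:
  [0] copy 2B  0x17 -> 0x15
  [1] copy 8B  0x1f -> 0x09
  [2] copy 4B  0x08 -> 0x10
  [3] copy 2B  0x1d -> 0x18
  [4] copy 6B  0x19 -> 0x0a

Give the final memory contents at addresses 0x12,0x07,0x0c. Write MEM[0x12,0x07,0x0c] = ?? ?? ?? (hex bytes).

#0 dst[0x15+2] := {0x0c,0x11}
#1 dst[0x09+8] := {0xce,0xcb,0x71,0xb1,0x6a,0x95,0xca,0x7b}
#2 dst[0x10+4] := {0xd0,0xce,0xcb,0x71}
#3 dst[0x18+2] := {0x1f,0xf2}
#4 dst[0x0a+6] := {0xf2,0x2d,0xed,0x73,0x1f,0xf2}
query mem[0x12]=0xcb, mem[0x07]=0x4a, mem[0x0c]=0xed

MEM[0x12,0x07,0x0c] = cb 4a ed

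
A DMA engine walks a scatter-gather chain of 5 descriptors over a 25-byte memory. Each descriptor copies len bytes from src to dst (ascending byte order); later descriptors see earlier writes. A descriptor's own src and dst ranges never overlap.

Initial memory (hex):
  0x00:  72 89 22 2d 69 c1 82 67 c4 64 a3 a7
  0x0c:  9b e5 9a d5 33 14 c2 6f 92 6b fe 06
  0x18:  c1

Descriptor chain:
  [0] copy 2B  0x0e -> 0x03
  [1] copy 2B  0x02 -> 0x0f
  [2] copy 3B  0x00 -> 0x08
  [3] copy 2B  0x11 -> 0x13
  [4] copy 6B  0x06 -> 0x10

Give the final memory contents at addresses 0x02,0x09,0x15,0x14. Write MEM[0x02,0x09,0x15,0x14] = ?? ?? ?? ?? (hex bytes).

MEM[0x02,0x09,0x15,0x14] = 22 89 a7 22

#0 dst[0x03+2] := {0x9a,0xd5}
#1 dst[0x0f+2] := {0x22,0x9a}
#2 dst[0x08+3] := {0x72,0x89,0x22}
#3 dst[0x13+2] := {0x14,0xc2}
#4 dst[0x10+6] := {0x82,0x67,0x72,0x89,0x22,0xa7}
query mem[0x02]=0x22, mem[0x09]=0x89, mem[0x15]=0xa7, mem[0x14]=0x22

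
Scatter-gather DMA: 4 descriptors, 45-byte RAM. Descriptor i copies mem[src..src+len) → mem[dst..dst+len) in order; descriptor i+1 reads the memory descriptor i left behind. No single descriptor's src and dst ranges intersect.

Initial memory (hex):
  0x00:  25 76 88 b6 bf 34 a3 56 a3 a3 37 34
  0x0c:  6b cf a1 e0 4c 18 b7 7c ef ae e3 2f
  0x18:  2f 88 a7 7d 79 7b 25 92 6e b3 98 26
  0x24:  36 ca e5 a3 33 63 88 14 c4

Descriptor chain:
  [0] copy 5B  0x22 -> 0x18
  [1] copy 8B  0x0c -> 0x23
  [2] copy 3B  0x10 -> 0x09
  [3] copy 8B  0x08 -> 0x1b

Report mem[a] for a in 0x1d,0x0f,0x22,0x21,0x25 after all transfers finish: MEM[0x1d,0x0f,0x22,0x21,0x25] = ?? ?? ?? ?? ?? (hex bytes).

MEM[0x1d,0x0f,0x22,0x21,0x25] = 18 e0 e0 a1 a1

#0 dst[0x18+5] := {0x98,0x26,0x36,0xca,0xe5}
#1 dst[0x23+8] := {0x6b,0xcf,0xa1,0xe0,0x4c,0x18,0xb7,0x7c}
#2 dst[0x09+3] := {0x4c,0x18,0xb7}
#3 dst[0x1b+8] := {0xa3,0x4c,0x18,0xb7,0x6b,0xcf,0xa1,0xe0}
query mem[0x1d]=0x18, mem[0x0f]=0xe0, mem[0x22]=0xe0, mem[0x21]=0xa1, mem[0x25]=0xa1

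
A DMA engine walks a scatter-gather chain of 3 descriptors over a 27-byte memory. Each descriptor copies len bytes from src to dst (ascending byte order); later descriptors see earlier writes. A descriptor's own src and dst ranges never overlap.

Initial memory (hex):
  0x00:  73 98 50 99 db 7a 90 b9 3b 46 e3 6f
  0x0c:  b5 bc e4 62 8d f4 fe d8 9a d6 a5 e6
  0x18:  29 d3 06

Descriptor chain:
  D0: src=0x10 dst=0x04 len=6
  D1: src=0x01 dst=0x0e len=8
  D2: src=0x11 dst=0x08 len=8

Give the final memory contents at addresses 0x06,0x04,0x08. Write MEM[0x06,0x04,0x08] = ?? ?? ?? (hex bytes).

  after D0: wrote 6B at 0x04 = 8df4fed89ad6
  after D1: wrote 8B at 0x0e = 9850998df4fed89a
  after D2: wrote 8B at 0x08 = 8df4fed89aa5e629
query mem[0x06]=0xfe, mem[0x04]=0x8d, mem[0x08]=0x8d

MEM[0x06,0x04,0x08] = fe 8d 8d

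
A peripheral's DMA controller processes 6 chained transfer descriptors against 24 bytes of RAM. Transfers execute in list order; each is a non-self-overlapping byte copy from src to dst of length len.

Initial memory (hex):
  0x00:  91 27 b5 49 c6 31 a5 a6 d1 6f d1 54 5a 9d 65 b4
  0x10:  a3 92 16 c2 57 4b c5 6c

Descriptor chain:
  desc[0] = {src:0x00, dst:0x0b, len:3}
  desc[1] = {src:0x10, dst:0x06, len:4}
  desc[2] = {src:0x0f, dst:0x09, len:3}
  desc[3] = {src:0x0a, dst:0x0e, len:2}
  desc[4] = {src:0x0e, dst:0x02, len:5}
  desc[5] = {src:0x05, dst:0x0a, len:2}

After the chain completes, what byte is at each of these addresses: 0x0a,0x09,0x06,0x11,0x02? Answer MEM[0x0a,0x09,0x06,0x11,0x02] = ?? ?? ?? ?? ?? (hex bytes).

#0 dst[0x0b+3] := {0x91,0x27,0xb5}
#1 dst[0x06+4] := {0xa3,0x92,0x16,0xc2}
#2 dst[0x09+3] := {0xb4,0xa3,0x92}
#3 dst[0x0e+2] := {0xa3,0x92}
#4 dst[0x02+5] := {0xa3,0x92,0xa3,0x92,0x16}
#5 dst[0x0a+2] := {0x92,0x16}
query mem[0x0a]=0x92, mem[0x09]=0xb4, mem[0x06]=0x16, mem[0x11]=0x92, mem[0x02]=0xa3

MEM[0x0a,0x09,0x06,0x11,0x02] = 92 b4 16 92 a3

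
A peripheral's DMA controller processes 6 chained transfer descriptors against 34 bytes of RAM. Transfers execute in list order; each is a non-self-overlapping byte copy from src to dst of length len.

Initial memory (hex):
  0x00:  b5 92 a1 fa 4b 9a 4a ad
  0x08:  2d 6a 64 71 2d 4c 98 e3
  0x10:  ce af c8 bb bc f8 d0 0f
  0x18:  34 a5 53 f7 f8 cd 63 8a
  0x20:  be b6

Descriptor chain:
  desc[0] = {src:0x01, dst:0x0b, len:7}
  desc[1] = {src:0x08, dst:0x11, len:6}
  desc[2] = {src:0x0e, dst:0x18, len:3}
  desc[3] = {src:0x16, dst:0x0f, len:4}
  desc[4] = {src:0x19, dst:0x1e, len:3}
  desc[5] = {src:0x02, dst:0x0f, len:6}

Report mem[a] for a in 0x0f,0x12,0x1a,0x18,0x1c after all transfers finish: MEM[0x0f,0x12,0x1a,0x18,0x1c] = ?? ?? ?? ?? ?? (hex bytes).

MEM[0x0f,0x12,0x1a,0x18,0x1c] = a1 9a 4a 4b f8

#0 dst[0x0b+7] := {0x92,0xa1,0xfa,0x4b,0x9a,0x4a,0xad}
#1 dst[0x11+6] := {0x2d,0x6a,0x64,0x92,0xa1,0xfa}
#2 dst[0x18+3] := {0x4b,0x9a,0x4a}
#3 dst[0x0f+4] := {0xfa,0x0f,0x4b,0x9a}
#4 dst[0x1e+3] := {0x9a,0x4a,0xf7}
#5 dst[0x0f+6] := {0xa1,0xfa,0x4b,0x9a,0x4a,0xad}
query mem[0x0f]=0xa1, mem[0x12]=0x9a, mem[0x1a]=0x4a, mem[0x18]=0x4b, mem[0x1c]=0xf8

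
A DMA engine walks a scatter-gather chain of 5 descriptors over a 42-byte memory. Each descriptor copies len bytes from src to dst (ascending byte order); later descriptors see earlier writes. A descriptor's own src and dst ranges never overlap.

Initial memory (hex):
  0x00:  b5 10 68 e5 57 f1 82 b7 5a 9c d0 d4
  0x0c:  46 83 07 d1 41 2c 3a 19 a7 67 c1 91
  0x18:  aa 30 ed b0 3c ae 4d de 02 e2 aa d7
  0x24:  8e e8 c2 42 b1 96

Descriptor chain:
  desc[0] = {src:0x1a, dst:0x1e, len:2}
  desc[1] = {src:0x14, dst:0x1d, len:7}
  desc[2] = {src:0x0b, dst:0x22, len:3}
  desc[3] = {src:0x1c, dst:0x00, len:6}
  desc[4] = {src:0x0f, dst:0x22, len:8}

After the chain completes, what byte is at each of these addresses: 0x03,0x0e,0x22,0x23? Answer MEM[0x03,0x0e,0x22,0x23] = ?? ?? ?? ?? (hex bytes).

D0: mem[0x1e..0x1f] <- [ed b0]
D1: mem[0x1d..0x23] <- [a7 67 c1 91 aa 30 ed]
D2: mem[0x22..0x24] <- [d4 46 83]
D3: mem[0x00..0x05] <- [3c a7 67 c1 91 aa]
D4: mem[0x22..0x29] <- [d1 41 2c 3a 19 a7 67 c1]
query mem[0x03]=0xc1, mem[0x0e]=0x07, mem[0x22]=0xd1, mem[0x23]=0x41

MEM[0x03,0x0e,0x22,0x23] = c1 07 d1 41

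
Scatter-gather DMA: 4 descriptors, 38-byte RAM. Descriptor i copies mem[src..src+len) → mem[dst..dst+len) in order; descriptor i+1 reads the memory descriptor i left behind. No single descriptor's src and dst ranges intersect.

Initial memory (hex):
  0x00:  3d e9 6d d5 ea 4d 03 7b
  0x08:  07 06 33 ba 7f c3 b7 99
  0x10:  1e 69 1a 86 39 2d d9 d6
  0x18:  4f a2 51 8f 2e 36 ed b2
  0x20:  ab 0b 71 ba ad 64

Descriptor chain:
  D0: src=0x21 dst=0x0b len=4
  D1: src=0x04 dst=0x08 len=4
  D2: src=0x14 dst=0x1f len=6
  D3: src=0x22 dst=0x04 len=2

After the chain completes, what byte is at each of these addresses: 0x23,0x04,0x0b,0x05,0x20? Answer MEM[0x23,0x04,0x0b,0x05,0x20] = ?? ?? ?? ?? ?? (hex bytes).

MEM[0x23,0x04,0x0b,0x05,0x20] = 4f d6 7b 4f 2d

  after D0: wrote 4B at 0x0b = 0b71baad
  after D1: wrote 4B at 0x08 = ea4d037b
  after D2: wrote 6B at 0x1f = 392dd9d64fa2
  after D3: wrote 2B at 0x04 = d64f
query mem[0x23]=0x4f, mem[0x04]=0xd6, mem[0x0b]=0x7b, mem[0x05]=0x4f, mem[0x20]=0x2d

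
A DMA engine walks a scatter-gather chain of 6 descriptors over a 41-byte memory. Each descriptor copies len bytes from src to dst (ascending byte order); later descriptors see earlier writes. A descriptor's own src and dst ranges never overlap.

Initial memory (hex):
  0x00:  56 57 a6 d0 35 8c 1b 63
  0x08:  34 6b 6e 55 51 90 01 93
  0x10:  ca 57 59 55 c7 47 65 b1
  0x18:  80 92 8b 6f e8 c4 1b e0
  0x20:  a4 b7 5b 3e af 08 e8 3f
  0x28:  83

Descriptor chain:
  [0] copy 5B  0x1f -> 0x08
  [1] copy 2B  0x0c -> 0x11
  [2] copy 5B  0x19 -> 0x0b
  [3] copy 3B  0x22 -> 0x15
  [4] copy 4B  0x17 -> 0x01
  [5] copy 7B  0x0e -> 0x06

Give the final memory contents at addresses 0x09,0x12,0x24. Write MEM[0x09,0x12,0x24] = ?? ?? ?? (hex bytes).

  after D0: wrote 5B at 0x08 = e0a4b75b3e
  after D1: wrote 2B at 0x11 = 3e90
  after D2: wrote 5B at 0x0b = 928b6fe8c4
  after D3: wrote 3B at 0x15 = 5b3eaf
  after D4: wrote 4B at 0x01 = af80928b
  after D5: wrote 7B at 0x06 = e8c4ca3e9055c7
query mem[0x09]=0x3e, mem[0x12]=0x90, mem[0x24]=0xaf

MEM[0x09,0x12,0x24] = 3e 90 af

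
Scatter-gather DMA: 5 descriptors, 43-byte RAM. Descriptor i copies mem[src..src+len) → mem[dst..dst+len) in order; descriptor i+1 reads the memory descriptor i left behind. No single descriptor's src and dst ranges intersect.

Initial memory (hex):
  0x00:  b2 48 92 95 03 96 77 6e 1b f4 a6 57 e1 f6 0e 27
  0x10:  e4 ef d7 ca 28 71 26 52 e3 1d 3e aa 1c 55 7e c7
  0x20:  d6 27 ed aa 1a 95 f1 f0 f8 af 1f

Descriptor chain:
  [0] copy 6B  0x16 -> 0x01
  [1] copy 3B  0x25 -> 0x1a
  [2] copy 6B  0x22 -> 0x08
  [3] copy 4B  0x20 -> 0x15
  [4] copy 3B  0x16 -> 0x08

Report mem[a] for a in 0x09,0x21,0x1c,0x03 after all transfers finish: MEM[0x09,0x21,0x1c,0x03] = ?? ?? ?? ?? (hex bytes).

MEM[0x09,0x21,0x1c,0x03] = ed 27 f0 e3

[0] 0x16->0x01 len=6 : 26 52 e3 1d 3e aa
[1] 0x25->0x1a len=3 : 95 f1 f0
[2] 0x22->0x08 len=6 : ed aa 1a 95 f1 f0
[3] 0x20->0x15 len=4 : d6 27 ed aa
[4] 0x16->0x08 len=3 : 27 ed aa
query mem[0x09]=0xed, mem[0x21]=0x27, mem[0x1c]=0xf0, mem[0x03]=0xe3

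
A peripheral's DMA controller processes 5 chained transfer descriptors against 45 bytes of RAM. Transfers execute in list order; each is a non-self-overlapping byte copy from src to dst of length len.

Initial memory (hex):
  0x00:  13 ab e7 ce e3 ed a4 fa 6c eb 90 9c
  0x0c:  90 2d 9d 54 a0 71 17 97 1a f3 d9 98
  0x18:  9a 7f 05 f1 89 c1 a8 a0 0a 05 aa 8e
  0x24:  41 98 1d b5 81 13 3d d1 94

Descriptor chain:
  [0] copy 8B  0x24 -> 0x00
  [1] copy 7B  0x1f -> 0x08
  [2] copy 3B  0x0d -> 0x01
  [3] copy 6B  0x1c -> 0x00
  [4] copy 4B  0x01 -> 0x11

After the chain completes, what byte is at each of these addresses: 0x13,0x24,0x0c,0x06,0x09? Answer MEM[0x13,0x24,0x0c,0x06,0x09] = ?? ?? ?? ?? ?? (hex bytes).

MEM[0x13,0x24,0x0c,0x06,0x09] = a0 41 8e 3d 0a

  after D0: wrote 8B at 0x00 = 41981db581133dd1
  after D1: wrote 7B at 0x08 = a00a05aa8e4198
  after D2: wrote 3B at 0x01 = 419854
  after D3: wrote 6B at 0x00 = 89c1a8a00a05
  after D4: wrote 4B at 0x11 = c1a8a00a
query mem[0x13]=0xa0, mem[0x24]=0x41, mem[0x0c]=0x8e, mem[0x06]=0x3d, mem[0x09]=0x0a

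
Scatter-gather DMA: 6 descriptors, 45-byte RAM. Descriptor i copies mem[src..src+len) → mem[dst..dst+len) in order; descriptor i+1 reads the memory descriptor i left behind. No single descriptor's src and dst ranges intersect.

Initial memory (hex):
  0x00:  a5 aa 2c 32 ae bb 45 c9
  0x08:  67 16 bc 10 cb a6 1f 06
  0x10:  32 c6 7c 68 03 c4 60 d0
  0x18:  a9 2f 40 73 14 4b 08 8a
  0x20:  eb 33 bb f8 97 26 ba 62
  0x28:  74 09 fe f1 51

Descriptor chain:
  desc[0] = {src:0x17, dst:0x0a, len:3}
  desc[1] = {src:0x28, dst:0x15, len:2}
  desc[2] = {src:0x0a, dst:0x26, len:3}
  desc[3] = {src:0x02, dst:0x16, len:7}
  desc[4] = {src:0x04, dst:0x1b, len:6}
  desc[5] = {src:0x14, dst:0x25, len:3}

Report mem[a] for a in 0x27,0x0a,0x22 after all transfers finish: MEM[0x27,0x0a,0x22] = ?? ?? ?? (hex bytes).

#0 dst[0x0a+3] := {0xd0,0xa9,0x2f}
#1 dst[0x15+2] := {0x74,0x09}
#2 dst[0x26+3] := {0xd0,0xa9,0x2f}
#3 dst[0x16+7] := {0x2c,0x32,0xae,0xbb,0x45,0xc9,0x67}
#4 dst[0x1b+6] := {0xae,0xbb,0x45,0xc9,0x67,0x16}
#5 dst[0x25+3] := {0x03,0x74,0x2c}
query mem[0x27]=0x2c, mem[0x0a]=0xd0, mem[0x22]=0xbb

MEM[0x27,0x0a,0x22] = 2c d0 bb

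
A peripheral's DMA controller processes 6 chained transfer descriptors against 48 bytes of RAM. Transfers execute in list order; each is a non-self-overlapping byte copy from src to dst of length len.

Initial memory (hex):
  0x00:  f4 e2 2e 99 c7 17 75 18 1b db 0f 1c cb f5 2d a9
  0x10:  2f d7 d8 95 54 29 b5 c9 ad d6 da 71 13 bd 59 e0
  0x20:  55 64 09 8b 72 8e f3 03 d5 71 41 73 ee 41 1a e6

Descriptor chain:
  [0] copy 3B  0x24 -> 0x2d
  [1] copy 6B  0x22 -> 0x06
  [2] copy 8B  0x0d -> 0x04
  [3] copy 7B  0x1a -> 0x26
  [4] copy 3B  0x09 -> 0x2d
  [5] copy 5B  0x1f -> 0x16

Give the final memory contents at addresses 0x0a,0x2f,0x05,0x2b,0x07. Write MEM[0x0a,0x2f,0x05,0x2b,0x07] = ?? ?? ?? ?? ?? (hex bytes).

#0 dst[0x2d+3] := {0x72,0x8e,0xf3}
#1 dst[0x06+6] := {0x09,0x8b,0x72,0x8e,0xf3,0x03}
#2 dst[0x04+8] := {0xf5,0x2d,0xa9,0x2f,0xd7,0xd8,0x95,0x54}
#3 dst[0x26+7] := {0xda,0x71,0x13,0xbd,0x59,0xe0,0x55}
#4 dst[0x2d+3] := {0xd8,0x95,0x54}
#5 dst[0x16+5] := {0xe0,0x55,0x64,0x09,0x8b}
query mem[0x0a]=0x95, mem[0x2f]=0x54, mem[0x05]=0x2d, mem[0x2b]=0xe0, mem[0x07]=0x2f

MEM[0x0a,0x2f,0x05,0x2b,0x07] = 95 54 2d e0 2f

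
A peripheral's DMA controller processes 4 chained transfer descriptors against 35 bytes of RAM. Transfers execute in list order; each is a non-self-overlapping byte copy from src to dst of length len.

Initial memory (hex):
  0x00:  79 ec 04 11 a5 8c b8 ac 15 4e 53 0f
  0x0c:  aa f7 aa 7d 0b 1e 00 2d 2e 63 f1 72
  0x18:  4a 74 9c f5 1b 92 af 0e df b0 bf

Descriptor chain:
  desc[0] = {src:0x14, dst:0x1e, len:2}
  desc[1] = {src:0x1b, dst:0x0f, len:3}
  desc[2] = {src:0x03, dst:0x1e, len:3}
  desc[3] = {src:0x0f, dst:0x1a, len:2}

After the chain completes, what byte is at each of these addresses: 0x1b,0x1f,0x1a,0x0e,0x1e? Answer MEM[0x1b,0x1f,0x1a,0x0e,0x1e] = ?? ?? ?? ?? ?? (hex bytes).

MEM[0x1b,0x1f,0x1a,0x0e,0x1e] = 1b a5 f5 aa 11

D0: mem[0x1e..0x1f] <- [2e 63]
D1: mem[0x0f..0x11] <- [f5 1b 92]
D2: mem[0x1e..0x20] <- [11 a5 8c]
D3: mem[0x1a..0x1b] <- [f5 1b]
query mem[0x1b]=0x1b, mem[0x1f]=0xa5, mem[0x1a]=0xf5, mem[0x0e]=0xaa, mem[0x1e]=0x11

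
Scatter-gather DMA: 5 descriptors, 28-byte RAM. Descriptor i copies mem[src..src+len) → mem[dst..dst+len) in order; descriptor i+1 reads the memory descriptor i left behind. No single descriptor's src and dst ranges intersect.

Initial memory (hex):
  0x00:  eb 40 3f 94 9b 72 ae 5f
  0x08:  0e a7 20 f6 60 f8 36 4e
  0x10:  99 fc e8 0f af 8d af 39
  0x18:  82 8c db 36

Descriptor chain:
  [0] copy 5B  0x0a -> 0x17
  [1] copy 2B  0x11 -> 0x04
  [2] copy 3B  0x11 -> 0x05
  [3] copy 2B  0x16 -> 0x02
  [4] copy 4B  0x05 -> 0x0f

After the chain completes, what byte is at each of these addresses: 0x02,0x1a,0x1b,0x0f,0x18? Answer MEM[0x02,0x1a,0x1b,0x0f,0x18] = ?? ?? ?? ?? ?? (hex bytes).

[0] 0x0a->0x17 len=5 : 20 f6 60 f8 36
[1] 0x11->0x04 len=2 : fc e8
[2] 0x11->0x05 len=3 : fc e8 0f
[3] 0x16->0x02 len=2 : af 20
[4] 0x05->0x0f len=4 : fc e8 0f 0e
query mem[0x02]=0xaf, mem[0x1a]=0xf8, mem[0x1b]=0x36, mem[0x0f]=0xfc, mem[0x18]=0xf6

MEM[0x02,0x1a,0x1b,0x0f,0x18] = af f8 36 fc f6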